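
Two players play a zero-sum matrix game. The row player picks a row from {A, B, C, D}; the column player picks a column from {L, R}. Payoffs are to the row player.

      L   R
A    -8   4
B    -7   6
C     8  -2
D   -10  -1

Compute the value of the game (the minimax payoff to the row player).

Row minima: A → -8, B → -7, C → -2, D → -10; maximin = -2.
Column maxima: L → 8, R → 6; minimax = 6.
-2 ≠ 6, so there is no saddle point; optimal play is mixed.
A is strictly dominated by B, so the row player never plays it.
D is strictly dominated by B, so the row player never plays it.
On the remaining 2×2 (B, C vs L, R):
Let the row player play B with probability p. Expected payoff against L: (-7)p + 8(1−p) = −15p + 8; against R: 6p + (-2)(1−p) = 8p − 2.
Setting these equal: −15p + 8 = 8p − 2 ⇒ −23p = -10 ⇒ p = 10/23, and the value is (-15)·(10/23) + 8 = 34/23.
For the column player: with q = P(L), equating B's and C's payoffs gives −13q + 6 = 10q − 2 ⇒ q = 8/23.

34/23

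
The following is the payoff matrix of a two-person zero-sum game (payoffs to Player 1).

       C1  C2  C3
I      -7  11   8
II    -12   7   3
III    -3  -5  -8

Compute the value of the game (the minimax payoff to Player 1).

Row minima: I → -7, II → -12, III → -8; maximin = -7.
Column maxima: C1 → -3, C2 → 11, C3 → 8; minimax = -3.
-7 ≠ -3, so there is no saddle point; optimal play is mixed.
II is strictly dominated by I, so Player 1 never plays it.
C2 is strictly dominated by C3 (it gives Player 1 strictly more in every row), so Player 2 never plays it.
On the remaining 2×2 (I, III vs C1, C3):
Let Player 1 play I with probability p. Expected payoff against C1: (-7)p + (-3)(1−p) = −4p − 3; against C3: 8p + (-8)(1−p) = 16p − 8.
Setting these equal: −4p − 3 = 16p − 8 ⇒ −20p = -5 ⇒ p = 1/4, and the value is (-4)·(1/4) − 3 = -4.
For Player 2: with q = P(C1), equating I's and III's payoffs gives −15q + 8 = 5q − 8 ⇒ q = 4/5.

-4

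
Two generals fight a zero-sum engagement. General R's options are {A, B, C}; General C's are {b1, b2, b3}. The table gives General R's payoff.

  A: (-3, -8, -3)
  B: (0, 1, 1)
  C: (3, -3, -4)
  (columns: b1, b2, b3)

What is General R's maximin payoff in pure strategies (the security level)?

Row minima: A → -8, B → 0, C → -4.
The best of these is 0.

0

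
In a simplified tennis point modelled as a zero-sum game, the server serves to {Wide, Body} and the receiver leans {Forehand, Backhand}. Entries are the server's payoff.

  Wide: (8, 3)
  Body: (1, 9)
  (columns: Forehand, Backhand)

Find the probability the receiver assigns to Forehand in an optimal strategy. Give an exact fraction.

6/13

Row minima: Wide → 3, Body → 1; maximin = 3.
Column maxima: Forehand → 8, Backhand → 9; minimax = 8.
3 ≠ 8, so there is no saddle point; optimal play is mixed.
Let the server play Wide with probability p. Expected payoff against Forehand: 8p + 1(1−p) = 7p + 1; against Backhand: 3p + 9(1−p) = −6p + 9.
Setting these equal: 7p + 1 = −6p + 9 ⇒ 13p = 8 ⇒ p = 8/13, and the value is (7)·(8/13) + 1 = 69/13.
For the receiver: with q = P(Forehand), equating Wide's and Body's payoffs gives 5q + 3 = −8q + 9 ⇒ q = 6/13.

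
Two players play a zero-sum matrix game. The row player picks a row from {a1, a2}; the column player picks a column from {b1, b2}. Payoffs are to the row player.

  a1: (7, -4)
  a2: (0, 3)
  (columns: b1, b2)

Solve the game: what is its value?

Row minima: a1 → -4, a2 → 0; maximin = 0.
Column maxima: b1 → 7, b2 → 3; minimax = 3.
0 ≠ 3, so there is no saddle point; optimal play is mixed.
Let the row player play a1 with probability p. Expected payoff against b1: 7p + 0(1−p) = 7p; against b2: (-4)p + 3(1−p) = −7p + 3.
Setting these equal: 7p = −7p + 3 ⇒ 14p = 3 ⇒ p = 3/14, and the value is (7)·(3/14) = 3/2.
For the column player: with q = P(b1), equating a1's and a2's payoffs gives 11q − 4 = −3q + 3 ⇒ q = 1/2.

3/2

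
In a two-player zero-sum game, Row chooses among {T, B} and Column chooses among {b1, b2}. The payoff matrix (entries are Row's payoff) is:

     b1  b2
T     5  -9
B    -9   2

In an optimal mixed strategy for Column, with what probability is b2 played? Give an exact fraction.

14/25

Row minima: T → -9, B → -9; maximin = -9.
Column maxima: b1 → 5, b2 → 2; minimax = 2.
-9 ≠ 2, so there is no saddle point; optimal play is mixed.
Let Row play T with probability p. Expected payoff against b1: 5p + (-9)(1−p) = 14p − 9; against b2: (-9)p + 2(1−p) = −11p + 2.
Setting these equal: 14p − 9 = −11p + 2 ⇒ 25p = 11 ⇒ p = 11/25, and the value is (14)·(11/25) − 9 = -71/25.
For Column: with q = P(b1), equating T's and B's payoffs gives 14q − 9 = −11q + 2 ⇒ q = 11/25.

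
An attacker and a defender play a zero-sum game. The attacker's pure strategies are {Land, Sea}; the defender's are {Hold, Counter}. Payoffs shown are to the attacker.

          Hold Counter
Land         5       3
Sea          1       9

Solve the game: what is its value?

21/5

Row minima: Land → 3, Sea → 1; maximin = 3.
Column maxima: Hold → 5, Counter → 9; minimax = 5.
3 ≠ 5, so there is no saddle point; optimal play is mixed.
Let the attacker play Land with probability p. Expected payoff against Hold: 5p + 1(1−p) = 4p + 1; against Counter: 3p + 9(1−p) = −6p + 9.
Setting these equal: 4p + 1 = −6p + 9 ⇒ 10p = 8 ⇒ p = 4/5, and the value is (4)·(4/5) + 1 = 21/5.
For the defender: with q = P(Hold), equating Land's and Sea's payoffs gives 2q + 3 = −8q + 9 ⇒ q = 3/5.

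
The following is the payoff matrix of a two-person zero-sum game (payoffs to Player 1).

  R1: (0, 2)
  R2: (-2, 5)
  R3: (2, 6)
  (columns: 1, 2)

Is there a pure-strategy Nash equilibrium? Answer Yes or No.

Yes

Row minima: R1 → 0, R2 → -2, R3 → 2; maximin = 2.
Column maxima: 1 → 2, 2 → 6; minimax = 2.
maximin = minimax = 2, so a saddle point exists.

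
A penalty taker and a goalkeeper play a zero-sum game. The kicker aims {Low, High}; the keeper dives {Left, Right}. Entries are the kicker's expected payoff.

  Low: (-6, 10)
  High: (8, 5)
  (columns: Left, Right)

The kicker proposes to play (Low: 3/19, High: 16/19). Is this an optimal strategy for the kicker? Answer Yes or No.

Against Left this mix gives (3/19)·(-6) + (16/19)·8 = 110/19.
Against Right this mix gives (3/19)·10 + (16/19)·5 = 110/19.
All of the keeper's active replies (Left, Right) yield 110/19, and no column does worse for the kicker. The mix makes the keeper indifferent and guarantees 110/19, so it is optimal.

Yes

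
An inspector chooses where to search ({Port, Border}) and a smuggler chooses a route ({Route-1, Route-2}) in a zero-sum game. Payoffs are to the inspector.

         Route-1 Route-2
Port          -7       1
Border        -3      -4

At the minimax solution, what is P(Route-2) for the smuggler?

4/9

Row minima: Port → -7, Border → -4; maximin = -4.
Column maxima: Route-1 → -3, Route-2 → 1; minimax = -3.
-4 ≠ -3, so there is no saddle point; optimal play is mixed.
Let the inspector play Port with probability p. Expected payoff against Route-1: (-7)p + (-3)(1−p) = −4p − 3; against Route-2: 1p + (-4)(1−p) = 5p − 4.
Setting these equal: −4p − 3 = 5p − 4 ⇒ −9p = -1 ⇒ p = 1/9, and the value is (-4)·(1/9) − 3 = -31/9.
For the smuggler: with q = P(Route-1), equating Port's and Border's payoffs gives −8q + 1 = q − 4 ⇒ q = 5/9.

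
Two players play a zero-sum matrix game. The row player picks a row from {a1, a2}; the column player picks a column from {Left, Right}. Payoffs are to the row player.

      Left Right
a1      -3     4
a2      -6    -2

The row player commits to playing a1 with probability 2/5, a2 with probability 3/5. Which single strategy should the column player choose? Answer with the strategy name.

If the column player plays Left, the row player's expected payoff is (2/5)·(-3) + (3/5)·(-6) = -24/5.
If the column player plays Right, the row player's expected payoff is (2/5)·4 + (3/5)·(-2) = 2/5.
The column player minimizes the row player's payoff; the smallest is -24/5, so the best response is Left.

Left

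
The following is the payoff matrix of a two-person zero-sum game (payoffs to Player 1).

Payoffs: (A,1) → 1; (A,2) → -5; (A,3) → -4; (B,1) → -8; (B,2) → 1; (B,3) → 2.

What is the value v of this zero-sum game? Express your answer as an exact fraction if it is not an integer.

-13/5

Row minima: A → -5, B → -8; maximin = -5.
Column maxima: 1 → 1, 2 → 1, 3 → 2; minimax = 1.
-5 ≠ 1, so there is no saddle point; optimal play is mixed.
3 is strictly dominated by 2 (it gives Player 1 strictly more in every row), so Player 2 never plays it.
On the remaining 2×2 (A, B vs 1, 2):
Let Player 1 play A with probability p. Expected payoff against 1: 1p + (-8)(1−p) = 9p − 8; against 2: (-5)p + 1(1−p) = −6p + 1.
Setting these equal: 9p − 8 = −6p + 1 ⇒ 15p = 9 ⇒ p = 3/5, and the value is (9)·(3/5) − 8 = -13/5.
For Player 2: with q = P(1), equating A's and B's payoffs gives 6q − 5 = −9q + 1 ⇒ q = 2/5.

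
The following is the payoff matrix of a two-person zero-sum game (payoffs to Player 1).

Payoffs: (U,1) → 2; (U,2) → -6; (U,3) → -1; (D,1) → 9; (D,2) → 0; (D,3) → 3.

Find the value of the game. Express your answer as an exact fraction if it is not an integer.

Row minima: U → -6, D → 0; maximin = 0.
Column maxima: 1 → 9, 2 → 0, 3 → 3; minimax = 0.
Since maximin = minimax = 0, there is a saddle point and the value is 0.

0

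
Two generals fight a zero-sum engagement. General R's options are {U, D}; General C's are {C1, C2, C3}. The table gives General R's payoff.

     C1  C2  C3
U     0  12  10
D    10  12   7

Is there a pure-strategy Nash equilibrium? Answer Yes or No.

Row minima: U → 0, D → 7; maximin = 7.
Column maxima: C1 → 10, C2 → 12, C3 → 10; minimax = 10.
7 ≠ 10, so no pure-strategy equilibrium exists.

No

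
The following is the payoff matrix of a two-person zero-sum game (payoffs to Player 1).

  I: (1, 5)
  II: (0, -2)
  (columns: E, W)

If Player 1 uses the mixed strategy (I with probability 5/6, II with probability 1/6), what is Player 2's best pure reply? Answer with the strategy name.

If Player 2 plays E, Player 1's expected payoff is (5/6)·1 + (1/6)·0 = 5/6.
If Player 2 plays W, Player 1's expected payoff is (5/6)·5 + (1/6)·(-2) = 23/6.
Player 2 minimizes Player 1's payoff; the smallest is 5/6, so the best response is E.

E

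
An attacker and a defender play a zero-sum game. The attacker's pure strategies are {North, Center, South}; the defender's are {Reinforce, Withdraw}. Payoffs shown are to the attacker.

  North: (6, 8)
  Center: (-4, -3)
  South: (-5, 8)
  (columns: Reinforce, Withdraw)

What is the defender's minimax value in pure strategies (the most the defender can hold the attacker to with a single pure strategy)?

Column maxima: Reinforce → 6, Withdraw → 8.
The smallest of these is 6.

6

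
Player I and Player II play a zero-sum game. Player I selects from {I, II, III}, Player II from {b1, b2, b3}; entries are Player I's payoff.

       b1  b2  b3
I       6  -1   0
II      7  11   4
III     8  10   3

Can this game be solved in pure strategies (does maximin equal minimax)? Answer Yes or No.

Row minima: I → -1, II → 4, III → 3; maximin = 4.
Column maxima: b1 → 8, b2 → 11, b3 → 4; minimax = 4.
maximin = minimax = 4, so a saddle point exists.

Yes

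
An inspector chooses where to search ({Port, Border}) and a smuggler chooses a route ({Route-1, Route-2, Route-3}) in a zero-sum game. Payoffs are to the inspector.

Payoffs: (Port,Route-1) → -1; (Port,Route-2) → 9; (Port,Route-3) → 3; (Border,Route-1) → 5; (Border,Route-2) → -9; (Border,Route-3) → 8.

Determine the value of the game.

Row minima: Port → -1, Border → -9; maximin = -1.
Column maxima: Route-1 → 5, Route-2 → 9, Route-3 → 8; minimax = 5.
-1 ≠ 5, so there is no saddle point; optimal play is mixed.
Route-3 is strictly dominated by Route-1 (it gives the inspector strictly more in every row), so the smuggler never plays it.
On the remaining 2×2 (Port, Border vs Route-1, Route-2):
Let the inspector play Port with probability p. Expected payoff against Route-1: (-1)p + 5(1−p) = −6p + 5; against Route-2: 9p + (-9)(1−p) = 18p − 9.
Setting these equal: −6p + 5 = 18p − 9 ⇒ −24p = -14 ⇒ p = 7/12, and the value is (-6)·(7/12) + 5 = 3/2.
For the smuggler: with q = P(Route-1), equating Port's and Border's payoffs gives −10q + 9 = 14q − 9 ⇒ q = 3/4.

3/2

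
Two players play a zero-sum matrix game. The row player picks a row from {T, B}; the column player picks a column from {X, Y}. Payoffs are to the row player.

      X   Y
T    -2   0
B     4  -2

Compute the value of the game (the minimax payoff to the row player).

Row minima: T → -2, B → -2; maximin = -2.
Column maxima: X → 4, Y → 0; minimax = 0.
-2 ≠ 0, so there is no saddle point; optimal play is mixed.
Let the row player play T with probability p. Expected payoff against X: (-2)p + 4(1−p) = −6p + 4; against Y: 0p + (-2)(1−p) = 2p − 2.
Setting these equal: −6p + 4 = 2p − 2 ⇒ −8p = -6 ⇒ p = 3/4, and the value is (-6)·(3/4) + 4 = -1/2.
For the column player: with q = P(X), equating T's and B's payoffs gives −2q = 6q − 2 ⇒ q = 1/4.

-1/2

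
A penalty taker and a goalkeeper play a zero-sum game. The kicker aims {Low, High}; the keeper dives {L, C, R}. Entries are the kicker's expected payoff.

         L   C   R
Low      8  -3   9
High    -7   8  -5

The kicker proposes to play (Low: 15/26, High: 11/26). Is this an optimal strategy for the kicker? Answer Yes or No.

Against L this mix gives (15/26)·8 + (11/26)·(-7) = 43/26.
Against C this mix gives (15/26)·(-3) + (11/26)·8 = 43/26.
Against R this mix gives (15/26)·9 + (11/26)·(-5) = 40/13.
All of the keeper's active replies (L, C) yield 43/26, and no column does worse for the kicker. The mix makes the keeper indifferent and guarantees 43/26, so it is optimal.

Yes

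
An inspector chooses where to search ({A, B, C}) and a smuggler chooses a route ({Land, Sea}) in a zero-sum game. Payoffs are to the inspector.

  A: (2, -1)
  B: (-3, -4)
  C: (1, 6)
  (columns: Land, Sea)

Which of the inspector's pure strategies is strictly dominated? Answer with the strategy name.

A gives a strictly higher payoff than B against every column: 2 > -3, -1 > -4.
So B is strictly dominated and the inspector never plays it.

B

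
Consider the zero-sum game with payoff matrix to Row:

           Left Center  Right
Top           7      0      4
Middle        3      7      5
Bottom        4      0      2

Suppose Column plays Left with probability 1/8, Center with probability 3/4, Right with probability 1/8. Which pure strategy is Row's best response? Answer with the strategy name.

Expected payoff of Top: (1/8)·7 + (3/4)·0 + (1/8)·4 = 11/8.
Expected payoff of Middle: (1/8)·3 + (3/4)·7 + (1/8)·5 = 25/4.
Expected payoff of Bottom: (1/8)·4 + (3/4)·0 + (1/8)·2 = 3/4.
The largest is 25/4, so Row's best response is Middle.

Middle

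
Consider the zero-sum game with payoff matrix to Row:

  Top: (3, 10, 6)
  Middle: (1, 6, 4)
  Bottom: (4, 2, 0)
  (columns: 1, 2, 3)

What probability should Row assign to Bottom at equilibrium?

3/7

Row minima: Top → 3, Middle → 1, Bottom → 0; maximin = 3.
Column maxima: 1 → 4, 2 → 10, 3 → 6; minimax = 4.
3 ≠ 4, so there is no saddle point; optimal play is mixed.
Middle is strictly dominated by Top, so Row never plays it.
2 is strictly dominated by 3 (it gives Row strictly more in every row), so Column never plays it.
On the remaining 2×2 (Top, Bottom vs 1, 3):
Let Row play Top with probability p. Expected payoff against 1: 3p + 4(1−p) = −p + 4; against 3: 6p + 0(1−p) = 6p.
Setting these equal: −p + 4 = 6p ⇒ −7p = -4 ⇒ p = 4/7, and the value is (-1)·(4/7) + 4 = 24/7.
For Column: with q = P(1), equating Top's and Bottom's payoffs gives −3q + 6 = 4q ⇒ q = 6/7.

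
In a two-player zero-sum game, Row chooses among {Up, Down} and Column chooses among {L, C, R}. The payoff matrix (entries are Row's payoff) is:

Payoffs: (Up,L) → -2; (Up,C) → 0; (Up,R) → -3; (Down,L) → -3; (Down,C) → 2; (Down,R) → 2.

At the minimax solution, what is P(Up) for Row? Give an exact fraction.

5/6

Row minima: Up → -3, Down → -3; maximin = -3.
Column maxima: L → -2, C → 2, R → 2; minimax = -2.
-3 ≠ -2, so there is no saddle point; optimal play is mixed.
C is strictly dominated by L (it gives Row strictly more in every row), so Column never plays it.
On the remaining 2×2 (Up, Down vs L, R):
Let Row play Up with probability p. Expected payoff against L: (-2)p + (-3)(1−p) = p − 3; against R: (-3)p + 2(1−p) = −5p + 2.
Setting these equal: p − 3 = −5p + 2 ⇒ 6p = 5 ⇒ p = 5/6, and the value is (1)·(5/6) − 3 = -13/6.
For Column: with q = P(L), equating Up's and Down's payoffs gives q − 3 = −5q + 2 ⇒ q = 5/6.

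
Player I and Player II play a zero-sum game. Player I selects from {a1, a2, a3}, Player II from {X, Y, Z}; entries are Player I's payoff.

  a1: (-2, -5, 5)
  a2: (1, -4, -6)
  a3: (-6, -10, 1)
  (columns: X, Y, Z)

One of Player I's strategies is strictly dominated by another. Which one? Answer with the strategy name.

a3

a1 gives a strictly higher payoff than a3 against every column: -2 > -6, -5 > -10, 5 > 1.
So a3 is strictly dominated and Player I never plays it.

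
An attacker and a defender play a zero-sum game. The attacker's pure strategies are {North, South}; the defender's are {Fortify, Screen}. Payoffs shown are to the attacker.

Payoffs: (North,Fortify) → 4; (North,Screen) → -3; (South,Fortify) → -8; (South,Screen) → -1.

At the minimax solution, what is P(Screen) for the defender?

6/7

Row minima: North → -3, South → -8; maximin = -3.
Column maxima: Fortify → 4, Screen → -1; minimax = -1.
-3 ≠ -1, so there is no saddle point; optimal play is mixed.
Let the attacker play North with probability p. Expected payoff against Fortify: 4p + (-8)(1−p) = 12p − 8; against Screen: (-3)p + (-1)(1−p) = −2p − 1.
Setting these equal: 12p − 8 = −2p − 1 ⇒ 14p = 7 ⇒ p = 1/2, and the value is (12)·(1/2) − 8 = -2.
For the defender: with q = P(Fortify), equating North's and South's payoffs gives 7q − 3 = −7q − 1 ⇒ q = 1/7.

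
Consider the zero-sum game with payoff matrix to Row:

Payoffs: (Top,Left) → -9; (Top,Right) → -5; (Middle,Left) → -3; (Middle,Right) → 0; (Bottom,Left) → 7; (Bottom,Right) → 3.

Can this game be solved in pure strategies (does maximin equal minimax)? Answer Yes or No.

Yes

Row minima: Top → -9, Middle → -3, Bottom → 3; maximin = 3.
Column maxima: Left → 7, Right → 3; minimax = 3.
maximin = minimax = 3, so a saddle point exists.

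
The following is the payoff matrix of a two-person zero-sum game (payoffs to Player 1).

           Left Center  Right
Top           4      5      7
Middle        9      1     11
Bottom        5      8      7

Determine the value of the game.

Row minima: Top → 4, Middle → 1, Bottom → 5; maximin = 5.
Column maxima: Left → 9, Center → 8, Right → 11; minimax = 8.
5 ≠ 8, so there is no saddle point; optimal play is mixed.
Right is strictly dominated by Left (it gives Player 1 strictly more in every row), so Player 2 never plays it.
With Right eliminated, Top is strictly dominated by Bottom (Bottom gives Player 1 strictly more in every remaining column), so Player 1 never plays it.
On the remaining 2×2 (Middle, Bottom vs Left, Center):
Let Player 1 play Middle with probability p. Expected payoff against Left: 9p + 5(1−p) = 4p + 5; against Center: 1p + 8(1−p) = −7p + 8.
Setting these equal: 4p + 5 = −7p + 8 ⇒ 11p = 3 ⇒ p = 3/11, and the value is (4)·(3/11) + 5 = 67/11.
For Player 2: with q = P(Left), equating Middle's and Bottom's payoffs gives 8q + 1 = −3q + 8 ⇒ q = 7/11.

67/11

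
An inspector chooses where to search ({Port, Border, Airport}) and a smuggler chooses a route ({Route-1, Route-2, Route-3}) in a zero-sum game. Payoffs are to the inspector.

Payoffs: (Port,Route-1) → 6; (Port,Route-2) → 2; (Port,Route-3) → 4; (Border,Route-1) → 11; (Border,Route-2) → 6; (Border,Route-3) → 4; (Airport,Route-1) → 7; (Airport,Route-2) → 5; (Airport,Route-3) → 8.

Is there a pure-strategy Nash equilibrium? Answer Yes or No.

Row minima: Port → 2, Border → 4, Airport → 5; maximin = 5.
Column maxima: Route-1 → 11, Route-2 → 6, Route-3 → 8; minimax = 6.
5 ≠ 6, so no pure-strategy equilibrium exists.

No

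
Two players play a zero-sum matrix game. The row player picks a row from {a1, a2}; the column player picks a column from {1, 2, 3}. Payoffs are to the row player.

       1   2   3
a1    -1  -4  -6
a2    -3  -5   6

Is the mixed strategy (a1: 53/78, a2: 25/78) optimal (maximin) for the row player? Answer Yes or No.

Against 1 this mix gives (53/78)·(-1) + (25/78)·(-3) = -64/39.
Against 2 this mix gives (53/78)·(-4) + (25/78)·(-5) = -337/78.
Against 3 this mix gives (53/78)·(-6) + (25/78)·6 = -28/13.
The column player will play 2, holding the row player to -337/78. Shifting weight toward the row that does better against 2 would raise this floor (the equalizing mix achieves -54/13 against both 2 and 3), so the proposed strategy is not optimal.

No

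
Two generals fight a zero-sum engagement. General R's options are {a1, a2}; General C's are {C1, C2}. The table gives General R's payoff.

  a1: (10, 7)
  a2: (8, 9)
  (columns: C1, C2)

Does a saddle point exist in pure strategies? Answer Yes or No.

No

Row minima: a1 → 7, a2 → 8; maximin = 8.
Column maxima: C1 → 10, C2 → 9; minimax = 9.
8 ≠ 9, so no pure-strategy equilibrium exists.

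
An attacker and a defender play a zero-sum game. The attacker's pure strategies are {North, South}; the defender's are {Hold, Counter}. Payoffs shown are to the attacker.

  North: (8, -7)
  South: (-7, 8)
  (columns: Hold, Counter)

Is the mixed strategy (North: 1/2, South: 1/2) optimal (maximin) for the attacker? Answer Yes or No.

Yes

Against Hold this mix gives (1/2)·8 + (1/2)·(-7) = 1/2.
Against Counter this mix gives (1/2)·(-7) + (1/2)·8 = 1/2.
All of the defender's active replies (Hold, Counter) yield 1/2, and no column does worse for the attacker. The mix makes the defender indifferent and guarantees 1/2, so it is optimal.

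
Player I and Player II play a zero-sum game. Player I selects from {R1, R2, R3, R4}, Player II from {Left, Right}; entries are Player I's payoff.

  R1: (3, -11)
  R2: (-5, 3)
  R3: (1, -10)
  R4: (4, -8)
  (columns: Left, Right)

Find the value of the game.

-7/5

Row minima: R1 → -11, R2 → -5, R3 → -10, R4 → -8; maximin = -5.
Column maxima: Left → 4, Right → 3; minimax = 3.
-5 ≠ 3, so there is no saddle point; optimal play is mixed.
R1 is strictly dominated by R4, so Player I never plays it.
R3 is strictly dominated by R4, so Player I never plays it.
On the remaining 2×2 (R2, R4 vs Left, Right):
Let Player I play R2 with probability p. Expected payoff against Left: (-5)p + 4(1−p) = −9p + 4; against Right: 3p + (-8)(1−p) = 11p − 8.
Setting these equal: −9p + 4 = 11p − 8 ⇒ −20p = -12 ⇒ p = 3/5, and the value is (-9)·(3/5) + 4 = -7/5.
For Player II: with q = P(Left), equating R2's and R4's payoffs gives −8q + 3 = 12q − 8 ⇒ q = 11/20.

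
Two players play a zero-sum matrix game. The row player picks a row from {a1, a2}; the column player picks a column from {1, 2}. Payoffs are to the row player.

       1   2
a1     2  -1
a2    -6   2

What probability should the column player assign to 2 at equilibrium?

8/11

Row minima: a1 → -1, a2 → -6; maximin = -1.
Column maxima: 1 → 2, 2 → 2; minimax = 2.
-1 ≠ 2, so there is no saddle point; optimal play is mixed.
Let the row player play a1 with probability p. Expected payoff against 1: 2p + (-6)(1−p) = 8p − 6; against 2: (-1)p + 2(1−p) = −3p + 2.
Setting these equal: 8p − 6 = −3p + 2 ⇒ 11p = 8 ⇒ p = 8/11, and the value is (8)·(8/11) − 6 = -2/11.
For the column player: with q = P(1), equating a1's and a2's payoffs gives 3q − 1 = −8q + 2 ⇒ q = 3/11.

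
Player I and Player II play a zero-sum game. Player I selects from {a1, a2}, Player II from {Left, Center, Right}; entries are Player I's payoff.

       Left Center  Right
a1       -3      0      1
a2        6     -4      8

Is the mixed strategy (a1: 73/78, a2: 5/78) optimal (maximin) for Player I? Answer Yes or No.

Against Left this mix gives (73/78)·(-3) + (5/78)·6 = -63/26.
Against Center this mix gives (73/78)·0 + (5/78)·(-4) = -10/39.
Against Right this mix gives (73/78)·1 + (5/78)·8 = 113/78.
Player II will play Left, holding Player I to -63/26. Shifting weight toward the row that does better against Left would raise this floor (the equalizing mix achieves -12/13 against both Left and Center), so the proposed strategy is not optimal.

No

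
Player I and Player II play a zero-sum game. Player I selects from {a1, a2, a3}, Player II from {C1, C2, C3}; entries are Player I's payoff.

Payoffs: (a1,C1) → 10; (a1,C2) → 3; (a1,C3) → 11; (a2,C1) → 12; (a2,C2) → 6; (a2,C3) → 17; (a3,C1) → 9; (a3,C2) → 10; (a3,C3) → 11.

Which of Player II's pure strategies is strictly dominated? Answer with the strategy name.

C1 holds Player I's payoff strictly below C3 in every row: 10 < 11, 12 < 17, 9 < 11.
So C3 is strictly dominated for Player II.

C3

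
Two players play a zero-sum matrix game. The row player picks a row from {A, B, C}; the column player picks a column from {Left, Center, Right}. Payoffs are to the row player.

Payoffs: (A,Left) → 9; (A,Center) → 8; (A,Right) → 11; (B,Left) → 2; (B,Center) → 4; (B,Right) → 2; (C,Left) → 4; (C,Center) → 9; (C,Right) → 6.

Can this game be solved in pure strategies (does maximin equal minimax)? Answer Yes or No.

No

Row minima: A → 8, B → 2, C → 4; maximin = 8.
Column maxima: Left → 9, Center → 9, Right → 11; minimax = 9.
8 ≠ 9, so no pure-strategy equilibrium exists.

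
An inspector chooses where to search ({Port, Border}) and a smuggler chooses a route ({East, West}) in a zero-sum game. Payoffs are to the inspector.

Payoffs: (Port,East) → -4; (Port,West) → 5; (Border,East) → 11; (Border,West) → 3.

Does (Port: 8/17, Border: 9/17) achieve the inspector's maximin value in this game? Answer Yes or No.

Against East this mix gives (8/17)·(-4) + (9/17)·11 = 67/17.
Against West this mix gives (8/17)·5 + (9/17)·3 = 67/17.
All of the smuggler's active replies (East, West) yield 67/17, and no column does worse for the inspector. The mix makes the smuggler indifferent and guarantees 67/17, so it is optimal.

Yes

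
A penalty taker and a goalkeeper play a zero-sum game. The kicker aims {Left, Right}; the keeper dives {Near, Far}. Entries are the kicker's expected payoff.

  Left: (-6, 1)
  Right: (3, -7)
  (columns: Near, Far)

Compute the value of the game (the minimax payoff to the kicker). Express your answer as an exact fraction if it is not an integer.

Row minima: Left → -6, Right → -7; maximin = -6.
Column maxima: Near → 3, Far → 1; minimax = 1.
-6 ≠ 1, so there is no saddle point; optimal play is mixed.
Let the kicker play Left with probability p. Expected payoff against Near: (-6)p + 3(1−p) = −9p + 3; against Far: 1p + (-7)(1−p) = 8p − 7.
Setting these equal: −9p + 3 = 8p − 7 ⇒ −17p = -10 ⇒ p = 10/17, and the value is (-9)·(10/17) + 3 = -39/17.
For the keeper: with q = P(Near), equating Left's and Right's payoffs gives −7q + 1 = 10q − 7 ⇒ q = 8/17.

-39/17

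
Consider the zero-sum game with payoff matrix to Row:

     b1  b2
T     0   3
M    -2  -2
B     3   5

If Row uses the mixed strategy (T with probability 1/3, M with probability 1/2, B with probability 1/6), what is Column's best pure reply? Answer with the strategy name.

If Column plays b1, Row's expected payoff is (1/3)·0 + (1/2)·(-2) + (1/6)·3 = -1/2.
If Column plays b2, Row's expected payoff is (1/3)·3 + (1/2)·(-2) + (1/6)·5 = 5/6.
Column minimizes Row's payoff; the smallest is -1/2, so the best response is b1.

b1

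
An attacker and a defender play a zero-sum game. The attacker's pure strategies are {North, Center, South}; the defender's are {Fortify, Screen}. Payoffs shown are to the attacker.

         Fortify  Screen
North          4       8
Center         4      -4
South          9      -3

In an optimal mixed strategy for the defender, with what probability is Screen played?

Row minima: North → 4, Center → -4, South → -3; maximin = 4.
Column maxima: Fortify → 9, Screen → 8; minimax = 8.
4 ≠ 8, so there is no saddle point; optimal play is mixed.
Center is strictly dominated by South, so the attacker never plays it.
On the remaining 2×2 (North, South vs Fortify, Screen):
Let the attacker play North with probability p. Expected payoff against Fortify: 4p + 9(1−p) = −5p + 9; against Screen: 8p + (-3)(1−p) = 11p − 3.
Setting these equal: −5p + 9 = 11p − 3 ⇒ −16p = -12 ⇒ p = 3/4, and the value is (-5)·(3/4) + 9 = 21/4.
For the defender: with q = P(Fortify), equating North's and South's payoffs gives −4q + 8 = 12q − 3 ⇒ q = 11/16.

5/16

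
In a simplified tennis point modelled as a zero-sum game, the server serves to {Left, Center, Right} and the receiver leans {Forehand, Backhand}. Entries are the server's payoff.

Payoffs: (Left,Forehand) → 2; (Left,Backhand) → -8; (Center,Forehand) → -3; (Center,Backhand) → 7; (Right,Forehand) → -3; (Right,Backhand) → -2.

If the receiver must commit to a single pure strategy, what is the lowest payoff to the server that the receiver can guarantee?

Column maxima: Forehand → 2, Backhand → 7.
The smallest of these is 2.

2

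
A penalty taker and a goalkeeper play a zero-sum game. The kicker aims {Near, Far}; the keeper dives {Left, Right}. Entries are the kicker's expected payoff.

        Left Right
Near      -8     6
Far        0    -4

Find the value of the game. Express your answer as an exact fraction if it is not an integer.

-16/9

Row minima: Near → -8, Far → -4; maximin = -4.
Column maxima: Left → 0, Right → 6; minimax = 0.
-4 ≠ 0, so there is no saddle point; optimal play is mixed.
Let the kicker play Near with probability p. Expected payoff against Left: (-8)p + 0(1−p) = −8p; against Right: 6p + (-4)(1−p) = 10p − 4.
Setting these equal: −8p = 10p − 4 ⇒ −18p = -4 ⇒ p = 2/9, and the value is (-8)·(2/9) = -16/9.
For the keeper: with q = P(Left), equating Near's and Far's payoffs gives −14q + 6 = 4q − 4 ⇒ q = 5/9.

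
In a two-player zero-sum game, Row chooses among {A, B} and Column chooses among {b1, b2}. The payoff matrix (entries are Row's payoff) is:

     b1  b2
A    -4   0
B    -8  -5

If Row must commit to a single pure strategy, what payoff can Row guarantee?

Row minima: A → -4, B → -8.
The best of these is -4.

-4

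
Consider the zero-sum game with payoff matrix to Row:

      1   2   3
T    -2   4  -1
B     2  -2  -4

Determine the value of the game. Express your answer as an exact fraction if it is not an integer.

-10/7

Row minima: T → -2, B → -4; maximin = -2.
Column maxima: 1 → 2, 2 → 4, 3 → -1; minimax = -1.
-2 ≠ -1, so there is no saddle point; optimal play is mixed.
2 is strictly dominated by 3 (it gives Row strictly more in every row), so Column never plays it.
On the remaining 2×2 (T, B vs 1, 3):
Let Row play T with probability p. Expected payoff against 1: (-2)p + 2(1−p) = −4p + 2; against 3: (-1)p + (-4)(1−p) = 3p − 4.
Setting these equal: −4p + 2 = 3p − 4 ⇒ −7p = -6 ⇒ p = 6/7, and the value is (-4)·(6/7) + 2 = -10/7.
For Column: with q = P(1), equating T's and B's payoffs gives −q − 1 = 6q − 4 ⇒ q = 3/7.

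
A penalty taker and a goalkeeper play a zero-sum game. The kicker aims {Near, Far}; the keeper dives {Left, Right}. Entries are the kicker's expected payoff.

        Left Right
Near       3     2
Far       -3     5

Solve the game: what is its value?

Row minima: Near → 2, Far → -3; maximin = 2.
Column maxima: Left → 3, Right → 5; minimax = 3.
2 ≠ 3, so there is no saddle point; optimal play is mixed.
Let the kicker play Near with probability p. Expected payoff against Left: 3p + (-3)(1−p) = 6p − 3; against Right: 2p + 5(1−p) = −3p + 5.
Setting these equal: 6p − 3 = −3p + 5 ⇒ 9p = 8 ⇒ p = 8/9, and the value is (6)·(8/9) − 3 = 7/3.
For the keeper: with q = P(Left), equating Near's and Far's payoffs gives q + 2 = −8q + 5 ⇒ q = 1/3.

7/3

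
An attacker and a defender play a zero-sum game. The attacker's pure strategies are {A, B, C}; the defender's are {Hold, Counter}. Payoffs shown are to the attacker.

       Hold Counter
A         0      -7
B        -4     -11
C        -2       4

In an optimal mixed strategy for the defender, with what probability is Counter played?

2/13

Row minima: A → -7, B → -11, C → -2; maximin = -2.
Column maxima: Hold → 0, Counter → 4; minimax = 0.
-2 ≠ 0, so there is no saddle point; optimal play is mixed.
B is strictly dominated by A, so the attacker never plays it.
On the remaining 2×2 (A, C vs Hold, Counter):
Let the attacker play A with probability p. Expected payoff against Hold: 0p + (-2)(1−p) = 2p − 2; against Counter: (-7)p + 4(1−p) = −11p + 4.
Setting these equal: 2p − 2 = −11p + 4 ⇒ 13p = 6 ⇒ p = 6/13, and the value is (2)·(6/13) − 2 = -14/13.
For the defender: with q = P(Hold), equating A's and C's payoffs gives 7q − 7 = −6q + 4 ⇒ q = 11/13.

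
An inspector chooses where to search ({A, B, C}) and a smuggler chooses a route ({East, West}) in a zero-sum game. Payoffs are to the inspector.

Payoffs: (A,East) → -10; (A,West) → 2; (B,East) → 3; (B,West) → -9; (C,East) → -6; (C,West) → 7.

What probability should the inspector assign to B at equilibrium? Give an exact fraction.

13/25

Row minima: A → -10, B → -9, C → -6; maximin = -6.
Column maxima: East → 3, West → 7; minimax = 3.
-6 ≠ 3, so there is no saddle point; optimal play is mixed.
A is strictly dominated by C, so the inspector never plays it.
On the remaining 2×2 (B, C vs East, West):
Let the inspector play B with probability p. Expected payoff against East: 3p + (-6)(1−p) = 9p − 6; against West: (-9)p + 7(1−p) = −16p + 7.
Setting these equal: 9p − 6 = −16p + 7 ⇒ 25p = 13 ⇒ p = 13/25, and the value is (9)·(13/25) − 6 = -33/25.
For the smuggler: with q = P(East), equating B's and C's payoffs gives 12q − 9 = −13q + 7 ⇒ q = 16/25.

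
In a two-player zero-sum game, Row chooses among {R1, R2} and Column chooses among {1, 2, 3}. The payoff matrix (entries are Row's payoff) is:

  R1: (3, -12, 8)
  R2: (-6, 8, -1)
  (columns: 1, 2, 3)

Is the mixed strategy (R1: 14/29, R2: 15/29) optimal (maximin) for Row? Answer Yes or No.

Yes

Against 1 this mix gives (14/29)·3 + (15/29)·(-6) = -48/29.
Against 2 this mix gives (14/29)·(-12) + (15/29)·8 = -48/29.
Against 3 this mix gives (14/29)·8 + (15/29)·(-1) = 97/29.
All of Column's active replies (1, 2) yield -48/29, and no column does worse for Row. The mix makes Column indifferent and guarantees -48/29, so it is optimal.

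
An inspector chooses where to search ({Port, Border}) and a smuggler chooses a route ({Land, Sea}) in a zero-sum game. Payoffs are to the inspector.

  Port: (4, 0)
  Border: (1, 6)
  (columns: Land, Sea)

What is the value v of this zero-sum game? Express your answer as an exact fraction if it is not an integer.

Row minima: Port → 0, Border → 1; maximin = 1.
Column maxima: Land → 4, Sea → 6; minimax = 4.
1 ≠ 4, so there is no saddle point; optimal play is mixed.
Let the inspector play Port with probability p. Expected payoff against Land: 4p + 1(1−p) = 3p + 1; against Sea: 0p + 6(1−p) = −6p + 6.
Setting these equal: 3p + 1 = −6p + 6 ⇒ 9p = 5 ⇒ p = 5/9, and the value is (3)·(5/9) + 1 = 8/3.
For the smuggler: with q = P(Land), equating Port's and Border's payoffs gives 4q = −5q + 6 ⇒ q = 2/3.

8/3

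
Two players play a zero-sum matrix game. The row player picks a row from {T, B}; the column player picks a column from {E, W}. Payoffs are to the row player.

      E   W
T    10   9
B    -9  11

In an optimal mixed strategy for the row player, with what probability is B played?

1/21

Row minima: T → 9, B → -9; maximin = 9.
Column maxima: E → 10, W → 11; minimax = 10.
9 ≠ 10, so there is no saddle point; optimal play is mixed.
Let the row player play T with probability p. Expected payoff against E: 10p + (-9)(1−p) = 19p − 9; against W: 9p + 11(1−p) = −2p + 11.
Setting these equal: 19p − 9 = −2p + 11 ⇒ 21p = 20 ⇒ p = 20/21, and the value is (19)·(20/21) − 9 = 191/21.
For the column player: with q = P(E), equating T's and B's payoffs gives q + 9 = −20q + 11 ⇒ q = 2/21.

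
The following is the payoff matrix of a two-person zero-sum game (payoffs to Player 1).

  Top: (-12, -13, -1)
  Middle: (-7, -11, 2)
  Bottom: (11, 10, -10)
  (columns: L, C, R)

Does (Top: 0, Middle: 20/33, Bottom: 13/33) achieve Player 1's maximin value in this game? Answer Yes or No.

Yes

Against L this mix gives (20/33)·(-7) + (13/33)·11 = 1/11.
Against C this mix gives (20/33)·(-11) + (13/33)·10 = -30/11.
Against R this mix gives (20/33)·2 + (13/33)·(-10) = -30/11.
All of Player 2's active replies (C, R) yield -30/11, and no column does worse for Player 1. The mix makes Player 2 indifferent and guarantees -30/11, so it is optimal.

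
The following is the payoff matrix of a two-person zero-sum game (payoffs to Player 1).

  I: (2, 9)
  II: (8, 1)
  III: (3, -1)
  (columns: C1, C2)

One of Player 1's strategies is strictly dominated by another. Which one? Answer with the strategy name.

III

II gives a strictly higher payoff than III against every column: 8 > 3, 1 > -1.
So III is strictly dominated and Player 1 never plays it.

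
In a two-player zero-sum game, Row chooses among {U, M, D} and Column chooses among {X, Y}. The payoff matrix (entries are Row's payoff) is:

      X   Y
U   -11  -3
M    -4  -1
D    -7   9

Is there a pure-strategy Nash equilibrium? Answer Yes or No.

Row minima: U → -11, M → -4, D → -7; maximin = -4.
Column maxima: X → -4, Y → 9; minimax = -4.
maximin = minimax = -4, so a saddle point exists.

Yes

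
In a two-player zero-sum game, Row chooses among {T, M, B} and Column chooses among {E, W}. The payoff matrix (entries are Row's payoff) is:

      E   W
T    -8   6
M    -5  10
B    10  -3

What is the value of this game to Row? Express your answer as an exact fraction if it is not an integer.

Row minima: T → -8, M → -5, B → -3; maximin = -3.
Column maxima: E → 10, W → 10; minimax = 10.
-3 ≠ 10, so there is no saddle point; optimal play is mixed.
T is strictly dominated by M, so Row never plays it.
On the remaining 2×2 (M, B vs E, W):
Let Row play M with probability p. Expected payoff against E: (-5)p + 10(1−p) = −15p + 10; against W: 10p + (-3)(1−p) = 13p − 3.
Setting these equal: −15p + 10 = 13p − 3 ⇒ −28p = -13 ⇒ p = 13/28, and the value is (-15)·(13/28) + 10 = 85/28.
For Column: with q = P(E), equating M's and B's payoffs gives −15q + 10 = 13q − 3 ⇒ q = 13/28.

85/28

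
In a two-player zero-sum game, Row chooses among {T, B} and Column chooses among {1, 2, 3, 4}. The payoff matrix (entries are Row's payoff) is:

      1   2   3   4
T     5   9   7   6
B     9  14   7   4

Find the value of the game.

17/3

Row minima: T → 5, B → 4; maximin = 5.
Column maxima: 1 → 9, 2 → 14, 3 → 7, 4 → 6; minimax = 6.
5 ≠ 6, so there is no saddle point; optimal play is mixed.
2 is strictly dominated by 1 (it gives Row strictly more in every row), so Column never plays it.
3 is strictly dominated by 4 (it gives Row strictly more in every row), so Column never plays it.
On the remaining 2×2 (T, B vs 1, 4):
Let Row play T with probability p. Expected payoff against 1: 5p + 9(1−p) = −4p + 9; against 4: 6p + 4(1−p) = 2p + 4.
Setting these equal: −4p + 9 = 2p + 4 ⇒ −6p = -5 ⇒ p = 5/6, and the value is (-4)·(5/6) + 9 = 17/3.
For Column: with q = P(1), equating T's and B's payoffs gives −q + 6 = 5q + 4 ⇒ q = 1/3.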